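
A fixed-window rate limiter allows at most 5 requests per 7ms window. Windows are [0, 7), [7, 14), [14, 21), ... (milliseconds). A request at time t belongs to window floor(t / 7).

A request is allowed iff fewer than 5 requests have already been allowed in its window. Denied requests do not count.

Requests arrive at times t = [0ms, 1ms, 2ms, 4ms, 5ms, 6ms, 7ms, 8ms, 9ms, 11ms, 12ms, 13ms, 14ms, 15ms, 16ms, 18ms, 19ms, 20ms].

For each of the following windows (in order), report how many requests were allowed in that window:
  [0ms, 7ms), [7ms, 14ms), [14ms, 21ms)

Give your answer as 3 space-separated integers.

Processing requests:
  req#1 t=0ms (window 0): ALLOW
  req#2 t=1ms (window 0): ALLOW
  req#3 t=2ms (window 0): ALLOW
  req#4 t=4ms (window 0): ALLOW
  req#5 t=5ms (window 0): ALLOW
  req#6 t=6ms (window 0): DENY
  req#7 t=7ms (window 1): ALLOW
  req#8 t=8ms (window 1): ALLOW
  req#9 t=9ms (window 1): ALLOW
  req#10 t=11ms (window 1): ALLOW
  req#11 t=12ms (window 1): ALLOW
  req#12 t=13ms (window 1): DENY
  req#13 t=14ms (window 2): ALLOW
  req#14 t=15ms (window 2): ALLOW
  req#15 t=16ms (window 2): ALLOW
  req#16 t=18ms (window 2): ALLOW
  req#17 t=19ms (window 2): ALLOW
  req#18 t=20ms (window 2): DENY

Allowed counts by window: 5 5 5

Answer: 5 5 5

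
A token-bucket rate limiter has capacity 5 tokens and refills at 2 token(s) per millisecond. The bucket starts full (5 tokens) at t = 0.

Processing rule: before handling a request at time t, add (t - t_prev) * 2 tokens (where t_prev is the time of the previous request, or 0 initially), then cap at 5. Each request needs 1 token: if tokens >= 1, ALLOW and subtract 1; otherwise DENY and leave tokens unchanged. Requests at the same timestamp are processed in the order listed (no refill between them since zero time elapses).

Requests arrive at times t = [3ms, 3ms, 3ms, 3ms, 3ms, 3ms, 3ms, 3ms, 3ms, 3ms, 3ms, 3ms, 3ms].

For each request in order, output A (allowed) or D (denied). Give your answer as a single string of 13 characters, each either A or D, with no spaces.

Answer: AAAAADDDDDDDD

Derivation:
Simulating step by step:
  req#1 t=3ms: ALLOW
  req#2 t=3ms: ALLOW
  req#3 t=3ms: ALLOW
  req#4 t=3ms: ALLOW
  req#5 t=3ms: ALLOW
  req#6 t=3ms: DENY
  req#7 t=3ms: DENY
  req#8 t=3ms: DENY
  req#9 t=3ms: DENY
  req#10 t=3ms: DENY
  req#11 t=3ms: DENY
  req#12 t=3ms: DENY
  req#13 t=3ms: DENY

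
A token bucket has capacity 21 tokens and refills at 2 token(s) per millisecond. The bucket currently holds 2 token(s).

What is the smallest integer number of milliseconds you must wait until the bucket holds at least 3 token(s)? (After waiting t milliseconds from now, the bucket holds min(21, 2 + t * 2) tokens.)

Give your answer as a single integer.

Need 2 + t * 2 >= 3, so t >= 1/2.
Smallest integer t = ceil(1/2) = 1.

Answer: 1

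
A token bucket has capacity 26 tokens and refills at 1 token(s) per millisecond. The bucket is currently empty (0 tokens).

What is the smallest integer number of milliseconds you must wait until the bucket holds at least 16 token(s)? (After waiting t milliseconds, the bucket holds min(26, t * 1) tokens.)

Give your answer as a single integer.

Answer: 16

Derivation:
Need t * 1 >= 16, so t >= 16/1.
Smallest integer t = ceil(16/1) = 16.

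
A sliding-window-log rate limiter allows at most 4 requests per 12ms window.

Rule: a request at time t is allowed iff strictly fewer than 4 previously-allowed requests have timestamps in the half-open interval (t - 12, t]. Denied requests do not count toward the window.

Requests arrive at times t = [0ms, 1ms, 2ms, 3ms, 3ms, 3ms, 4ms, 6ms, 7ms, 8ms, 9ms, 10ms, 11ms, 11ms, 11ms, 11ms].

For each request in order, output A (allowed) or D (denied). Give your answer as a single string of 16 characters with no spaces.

Answer: AAAADDDDDDDDDDDD

Derivation:
Tracking allowed requests in the window:
  req#1 t=0ms: ALLOW
  req#2 t=1ms: ALLOW
  req#3 t=2ms: ALLOW
  req#4 t=3ms: ALLOW
  req#5 t=3ms: DENY
  req#6 t=3ms: DENY
  req#7 t=4ms: DENY
  req#8 t=6ms: DENY
  req#9 t=7ms: DENY
  req#10 t=8ms: DENY
  req#11 t=9ms: DENY
  req#12 t=10ms: DENY
  req#13 t=11ms: DENY
  req#14 t=11ms: DENY
  req#15 t=11ms: DENY
  req#16 t=11ms: DENY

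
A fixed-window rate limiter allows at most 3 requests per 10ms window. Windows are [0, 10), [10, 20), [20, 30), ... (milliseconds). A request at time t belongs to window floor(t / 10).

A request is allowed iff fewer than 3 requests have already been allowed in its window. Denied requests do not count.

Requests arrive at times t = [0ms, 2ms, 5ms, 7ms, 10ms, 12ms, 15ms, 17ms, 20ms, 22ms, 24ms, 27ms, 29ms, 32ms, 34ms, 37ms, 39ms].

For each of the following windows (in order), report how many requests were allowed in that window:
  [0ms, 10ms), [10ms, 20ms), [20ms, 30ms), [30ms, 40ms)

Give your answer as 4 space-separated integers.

Processing requests:
  req#1 t=0ms (window 0): ALLOW
  req#2 t=2ms (window 0): ALLOW
  req#3 t=5ms (window 0): ALLOW
  req#4 t=7ms (window 0): DENY
  req#5 t=10ms (window 1): ALLOW
  req#6 t=12ms (window 1): ALLOW
  req#7 t=15ms (window 1): ALLOW
  req#8 t=17ms (window 1): DENY
  req#9 t=20ms (window 2): ALLOW
  req#10 t=22ms (window 2): ALLOW
  req#11 t=24ms (window 2): ALLOW
  req#12 t=27ms (window 2): DENY
  req#13 t=29ms (window 2): DENY
  req#14 t=32ms (window 3): ALLOW
  req#15 t=34ms (window 3): ALLOW
  req#16 t=37ms (window 3): ALLOW
  req#17 t=39ms (window 3): DENY

Allowed counts by window: 3 3 3 3

Answer: 3 3 3 3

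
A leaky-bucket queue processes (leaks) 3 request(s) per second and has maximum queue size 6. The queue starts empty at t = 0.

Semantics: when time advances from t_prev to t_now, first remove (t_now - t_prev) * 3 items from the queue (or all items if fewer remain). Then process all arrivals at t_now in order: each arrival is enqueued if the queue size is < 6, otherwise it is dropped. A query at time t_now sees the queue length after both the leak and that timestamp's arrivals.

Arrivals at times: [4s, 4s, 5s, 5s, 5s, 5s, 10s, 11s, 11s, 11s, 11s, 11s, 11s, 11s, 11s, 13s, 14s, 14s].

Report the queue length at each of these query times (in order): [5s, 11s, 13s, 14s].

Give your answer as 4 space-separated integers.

Answer: 4 6 1 2

Derivation:
Queue lengths at query times:
  query t=5s: backlog = 4
  query t=11s: backlog = 6
  query t=13s: backlog = 1
  query t=14s: backlog = 2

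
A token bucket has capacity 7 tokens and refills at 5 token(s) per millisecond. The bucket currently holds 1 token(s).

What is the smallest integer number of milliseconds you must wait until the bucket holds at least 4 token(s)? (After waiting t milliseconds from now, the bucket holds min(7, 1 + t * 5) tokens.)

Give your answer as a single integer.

Need 1 + t * 5 >= 4, so t >= 3/5.
Smallest integer t = ceil(3/5) = 1.

Answer: 1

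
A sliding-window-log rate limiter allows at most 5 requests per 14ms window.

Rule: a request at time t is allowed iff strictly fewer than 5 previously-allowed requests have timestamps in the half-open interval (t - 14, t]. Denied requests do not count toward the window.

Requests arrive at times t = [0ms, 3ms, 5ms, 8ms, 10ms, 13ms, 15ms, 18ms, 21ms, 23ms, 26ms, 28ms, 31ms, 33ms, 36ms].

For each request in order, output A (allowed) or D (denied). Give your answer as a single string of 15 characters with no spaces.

Answer: AAAAADAAAAADAAA

Derivation:
Tracking allowed requests in the window:
  req#1 t=0ms: ALLOW
  req#2 t=3ms: ALLOW
  req#3 t=5ms: ALLOW
  req#4 t=8ms: ALLOW
  req#5 t=10ms: ALLOW
  req#6 t=13ms: DENY
  req#7 t=15ms: ALLOW
  req#8 t=18ms: ALLOW
  req#9 t=21ms: ALLOW
  req#10 t=23ms: ALLOW
  req#11 t=26ms: ALLOW
  req#12 t=28ms: DENY
  req#13 t=31ms: ALLOW
  req#14 t=33ms: ALLOW
  req#15 t=36ms: ALLOW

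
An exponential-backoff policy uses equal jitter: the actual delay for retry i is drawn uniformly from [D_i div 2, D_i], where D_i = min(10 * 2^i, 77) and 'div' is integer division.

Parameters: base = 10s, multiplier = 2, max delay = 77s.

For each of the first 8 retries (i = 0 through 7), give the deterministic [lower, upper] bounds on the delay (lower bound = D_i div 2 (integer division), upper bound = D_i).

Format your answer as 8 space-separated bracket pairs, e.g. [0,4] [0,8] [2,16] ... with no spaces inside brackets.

Computing bounds per retry:
  i=0: D_i=min(10*2^0,77)=10, bounds=[5,10]
  i=1: D_i=min(10*2^1,77)=20, bounds=[10,20]
  i=2: D_i=min(10*2^2,77)=40, bounds=[20,40]
  i=3: D_i=min(10*2^3,77)=77, bounds=[38,77]
  i=4: D_i=min(10*2^4,77)=77, bounds=[38,77]
  i=5: D_i=min(10*2^5,77)=77, bounds=[38,77]
  i=6: D_i=min(10*2^6,77)=77, bounds=[38,77]
  i=7: D_i=min(10*2^7,77)=77, bounds=[38,77]

Answer: [5,10] [10,20] [20,40] [38,77] [38,77] [38,77] [38,77] [38,77]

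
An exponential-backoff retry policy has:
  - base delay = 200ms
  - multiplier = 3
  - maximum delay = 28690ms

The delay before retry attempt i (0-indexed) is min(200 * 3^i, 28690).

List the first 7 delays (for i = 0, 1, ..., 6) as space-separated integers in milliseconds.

Computing each delay:
  i=0: min(200*3^0, 28690) = 200
  i=1: min(200*3^1, 28690) = 600
  i=2: min(200*3^2, 28690) = 1800
  i=3: min(200*3^3, 28690) = 5400
  i=4: min(200*3^4, 28690) = 16200
  i=5: min(200*3^5, 28690) = 28690
  i=6: min(200*3^6, 28690) = 28690

Answer: 200 600 1800 5400 16200 28690 28690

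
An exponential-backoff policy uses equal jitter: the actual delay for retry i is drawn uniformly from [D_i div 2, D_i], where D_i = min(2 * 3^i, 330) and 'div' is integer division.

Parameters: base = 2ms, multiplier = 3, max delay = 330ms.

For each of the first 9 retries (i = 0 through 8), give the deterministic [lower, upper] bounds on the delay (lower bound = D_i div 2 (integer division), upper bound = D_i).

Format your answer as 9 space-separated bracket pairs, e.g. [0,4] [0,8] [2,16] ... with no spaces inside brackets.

Computing bounds per retry:
  i=0: D_i=min(2*3^0,330)=2, bounds=[1,2]
  i=1: D_i=min(2*3^1,330)=6, bounds=[3,6]
  i=2: D_i=min(2*3^2,330)=18, bounds=[9,18]
  i=3: D_i=min(2*3^3,330)=54, bounds=[27,54]
  i=4: D_i=min(2*3^4,330)=162, bounds=[81,162]
  i=5: D_i=min(2*3^5,330)=330, bounds=[165,330]
  i=6: D_i=min(2*3^6,330)=330, bounds=[165,330]
  i=7: D_i=min(2*3^7,330)=330, bounds=[165,330]
  i=8: D_i=min(2*3^8,330)=330, bounds=[165,330]

Answer: [1,2] [3,6] [9,18] [27,54] [81,162] [165,330] [165,330] [165,330] [165,330]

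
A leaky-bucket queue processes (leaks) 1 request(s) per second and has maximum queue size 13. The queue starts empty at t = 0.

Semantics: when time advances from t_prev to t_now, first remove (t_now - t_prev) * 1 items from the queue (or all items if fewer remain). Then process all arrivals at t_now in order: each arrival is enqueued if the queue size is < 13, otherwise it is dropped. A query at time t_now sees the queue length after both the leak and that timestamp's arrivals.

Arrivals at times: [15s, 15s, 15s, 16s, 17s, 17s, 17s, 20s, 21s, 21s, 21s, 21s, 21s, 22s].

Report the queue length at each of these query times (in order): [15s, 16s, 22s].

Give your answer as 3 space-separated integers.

Queue lengths at query times:
  query t=15s: backlog = 3
  query t=16s: backlog = 3
  query t=22s: backlog = 7

Answer: 3 3 7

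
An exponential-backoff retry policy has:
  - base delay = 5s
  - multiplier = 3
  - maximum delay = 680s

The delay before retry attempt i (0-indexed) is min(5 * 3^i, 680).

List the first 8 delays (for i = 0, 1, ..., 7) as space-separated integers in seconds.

Computing each delay:
  i=0: min(5*3^0, 680) = 5
  i=1: min(5*3^1, 680) = 15
  i=2: min(5*3^2, 680) = 45
  i=3: min(5*3^3, 680) = 135
  i=4: min(5*3^4, 680) = 405
  i=5: min(5*3^5, 680) = 680
  i=6: min(5*3^6, 680) = 680
  i=7: min(5*3^7, 680) = 680

Answer: 5 15 45 135 405 680 680 680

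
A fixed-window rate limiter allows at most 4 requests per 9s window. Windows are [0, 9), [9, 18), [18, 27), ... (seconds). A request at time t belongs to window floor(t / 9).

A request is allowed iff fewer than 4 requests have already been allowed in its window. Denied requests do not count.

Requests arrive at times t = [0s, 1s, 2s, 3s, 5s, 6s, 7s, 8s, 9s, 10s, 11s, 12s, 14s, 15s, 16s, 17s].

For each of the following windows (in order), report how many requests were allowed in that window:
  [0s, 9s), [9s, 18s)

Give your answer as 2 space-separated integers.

Processing requests:
  req#1 t=0s (window 0): ALLOW
  req#2 t=1s (window 0): ALLOW
  req#3 t=2s (window 0): ALLOW
  req#4 t=3s (window 0): ALLOW
  req#5 t=5s (window 0): DENY
  req#6 t=6s (window 0): DENY
  req#7 t=7s (window 0): DENY
  req#8 t=8s (window 0): DENY
  req#9 t=9s (window 1): ALLOW
  req#10 t=10s (window 1): ALLOW
  req#11 t=11s (window 1): ALLOW
  req#12 t=12s (window 1): ALLOW
  req#13 t=14s (window 1): DENY
  req#14 t=15s (window 1): DENY
  req#15 t=16s (window 1): DENY
  req#16 t=17s (window 1): DENY

Allowed counts by window: 4 4

Answer: 4 4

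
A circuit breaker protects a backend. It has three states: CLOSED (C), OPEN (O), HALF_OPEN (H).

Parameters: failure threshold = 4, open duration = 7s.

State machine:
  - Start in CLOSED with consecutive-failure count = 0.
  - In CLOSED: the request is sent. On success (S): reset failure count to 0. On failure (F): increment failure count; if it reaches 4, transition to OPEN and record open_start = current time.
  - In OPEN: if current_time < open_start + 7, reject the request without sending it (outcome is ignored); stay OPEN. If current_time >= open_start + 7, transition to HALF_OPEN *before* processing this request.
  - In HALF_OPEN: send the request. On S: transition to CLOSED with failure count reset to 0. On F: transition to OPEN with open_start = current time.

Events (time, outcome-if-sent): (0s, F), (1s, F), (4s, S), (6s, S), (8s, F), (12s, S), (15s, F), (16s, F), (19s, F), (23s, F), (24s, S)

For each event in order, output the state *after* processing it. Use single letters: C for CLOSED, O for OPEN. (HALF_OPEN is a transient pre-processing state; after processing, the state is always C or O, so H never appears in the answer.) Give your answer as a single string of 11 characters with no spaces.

Answer: CCCCCCCCCOO

Derivation:
State after each event:
  event#1 t=0s outcome=F: state=CLOSED
  event#2 t=1s outcome=F: state=CLOSED
  event#3 t=4s outcome=S: state=CLOSED
  event#4 t=6s outcome=S: state=CLOSED
  event#5 t=8s outcome=F: state=CLOSED
  event#6 t=12s outcome=S: state=CLOSED
  event#7 t=15s outcome=F: state=CLOSED
  event#8 t=16s outcome=F: state=CLOSED
  event#9 t=19s outcome=F: state=CLOSED
  event#10 t=23s outcome=F: state=OPEN
  event#11 t=24s outcome=S: state=OPEN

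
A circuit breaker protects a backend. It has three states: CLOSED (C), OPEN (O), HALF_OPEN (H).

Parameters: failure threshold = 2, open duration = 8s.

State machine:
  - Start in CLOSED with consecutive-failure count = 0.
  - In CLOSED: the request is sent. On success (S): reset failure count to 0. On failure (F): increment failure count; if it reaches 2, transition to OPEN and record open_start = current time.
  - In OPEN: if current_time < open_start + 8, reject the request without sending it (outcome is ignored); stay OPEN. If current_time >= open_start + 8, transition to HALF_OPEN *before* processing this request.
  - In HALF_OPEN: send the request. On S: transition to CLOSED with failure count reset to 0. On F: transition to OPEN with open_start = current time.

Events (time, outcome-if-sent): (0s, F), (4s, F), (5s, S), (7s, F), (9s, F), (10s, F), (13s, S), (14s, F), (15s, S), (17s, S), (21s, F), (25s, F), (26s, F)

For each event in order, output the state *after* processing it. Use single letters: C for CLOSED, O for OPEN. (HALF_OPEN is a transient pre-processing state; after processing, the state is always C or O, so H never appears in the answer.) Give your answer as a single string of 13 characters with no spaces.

State after each event:
  event#1 t=0s outcome=F: state=CLOSED
  event#2 t=4s outcome=F: state=OPEN
  event#3 t=5s outcome=S: state=OPEN
  event#4 t=7s outcome=F: state=OPEN
  event#5 t=9s outcome=F: state=OPEN
  event#6 t=10s outcome=F: state=OPEN
  event#7 t=13s outcome=S: state=CLOSED
  event#8 t=14s outcome=F: state=CLOSED
  event#9 t=15s outcome=S: state=CLOSED
  event#10 t=17s outcome=S: state=CLOSED
  event#11 t=21s outcome=F: state=CLOSED
  event#12 t=25s outcome=F: state=OPEN
  event#13 t=26s outcome=F: state=OPEN

Answer: COOOOOCCCCCOO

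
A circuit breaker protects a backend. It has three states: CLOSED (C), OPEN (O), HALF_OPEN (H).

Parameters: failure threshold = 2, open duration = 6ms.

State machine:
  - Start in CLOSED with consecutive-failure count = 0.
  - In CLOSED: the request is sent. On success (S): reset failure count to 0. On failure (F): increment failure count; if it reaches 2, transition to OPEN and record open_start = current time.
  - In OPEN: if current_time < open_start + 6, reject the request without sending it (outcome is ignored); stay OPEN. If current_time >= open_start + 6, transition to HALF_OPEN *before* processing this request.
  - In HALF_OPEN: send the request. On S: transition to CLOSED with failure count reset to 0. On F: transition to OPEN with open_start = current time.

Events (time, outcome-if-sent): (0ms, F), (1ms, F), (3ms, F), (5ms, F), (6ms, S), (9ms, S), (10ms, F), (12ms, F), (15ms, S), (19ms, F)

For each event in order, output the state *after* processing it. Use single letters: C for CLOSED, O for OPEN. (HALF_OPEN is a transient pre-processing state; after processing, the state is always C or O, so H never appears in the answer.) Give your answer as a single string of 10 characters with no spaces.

State after each event:
  event#1 t=0ms outcome=F: state=CLOSED
  event#2 t=1ms outcome=F: state=OPEN
  event#3 t=3ms outcome=F: state=OPEN
  event#4 t=5ms outcome=F: state=OPEN
  event#5 t=6ms outcome=S: state=OPEN
  event#6 t=9ms outcome=S: state=CLOSED
  event#7 t=10ms outcome=F: state=CLOSED
  event#8 t=12ms outcome=F: state=OPEN
  event#9 t=15ms outcome=S: state=OPEN
  event#10 t=19ms outcome=F: state=OPEN

Answer: COOOOCCOOO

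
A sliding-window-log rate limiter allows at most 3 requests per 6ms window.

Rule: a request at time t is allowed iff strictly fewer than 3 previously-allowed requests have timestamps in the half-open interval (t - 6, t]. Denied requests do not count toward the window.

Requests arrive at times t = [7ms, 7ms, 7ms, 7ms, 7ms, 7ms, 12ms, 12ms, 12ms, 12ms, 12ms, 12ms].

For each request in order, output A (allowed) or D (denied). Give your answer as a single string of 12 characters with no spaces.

Tracking allowed requests in the window:
  req#1 t=7ms: ALLOW
  req#2 t=7ms: ALLOW
  req#3 t=7ms: ALLOW
  req#4 t=7ms: DENY
  req#5 t=7ms: DENY
  req#6 t=7ms: DENY
  req#7 t=12ms: DENY
  req#8 t=12ms: DENY
  req#9 t=12ms: DENY
  req#10 t=12ms: DENY
  req#11 t=12ms: DENY
  req#12 t=12ms: DENY

Answer: AAADDDDDDDDD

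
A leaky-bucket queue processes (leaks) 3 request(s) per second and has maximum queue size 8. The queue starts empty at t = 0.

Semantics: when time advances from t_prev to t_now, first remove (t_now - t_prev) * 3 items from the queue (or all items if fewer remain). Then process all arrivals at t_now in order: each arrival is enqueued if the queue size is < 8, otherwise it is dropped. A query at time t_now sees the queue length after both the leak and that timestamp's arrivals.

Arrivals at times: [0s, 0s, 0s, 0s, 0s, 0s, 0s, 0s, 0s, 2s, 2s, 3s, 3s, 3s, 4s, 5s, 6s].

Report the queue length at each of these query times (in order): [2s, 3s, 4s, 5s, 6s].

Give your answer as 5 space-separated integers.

Queue lengths at query times:
  query t=2s: backlog = 4
  query t=3s: backlog = 4
  query t=4s: backlog = 2
  query t=5s: backlog = 1
  query t=6s: backlog = 1

Answer: 4 4 2 1 1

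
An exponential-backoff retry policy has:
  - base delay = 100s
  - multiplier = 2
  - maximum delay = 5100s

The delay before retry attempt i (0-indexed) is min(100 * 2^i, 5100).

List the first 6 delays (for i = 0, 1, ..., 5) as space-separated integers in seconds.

Computing each delay:
  i=0: min(100*2^0, 5100) = 100
  i=1: min(100*2^1, 5100) = 200
  i=2: min(100*2^2, 5100) = 400
  i=3: min(100*2^3, 5100) = 800
  i=4: min(100*2^4, 5100) = 1600
  i=5: min(100*2^5, 5100) = 3200

Answer: 100 200 400 800 1600 3200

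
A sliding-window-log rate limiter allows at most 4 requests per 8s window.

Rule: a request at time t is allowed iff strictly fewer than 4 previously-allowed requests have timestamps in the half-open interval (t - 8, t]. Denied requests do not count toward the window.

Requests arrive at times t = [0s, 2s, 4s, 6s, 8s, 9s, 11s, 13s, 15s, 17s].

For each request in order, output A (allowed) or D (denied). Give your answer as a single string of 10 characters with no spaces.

Answer: AAAAADAAAA

Derivation:
Tracking allowed requests in the window:
  req#1 t=0s: ALLOW
  req#2 t=2s: ALLOW
  req#3 t=4s: ALLOW
  req#4 t=6s: ALLOW
  req#5 t=8s: ALLOW
  req#6 t=9s: DENY
  req#7 t=11s: ALLOW
  req#8 t=13s: ALLOW
  req#9 t=15s: ALLOW
  req#10 t=17s: ALLOW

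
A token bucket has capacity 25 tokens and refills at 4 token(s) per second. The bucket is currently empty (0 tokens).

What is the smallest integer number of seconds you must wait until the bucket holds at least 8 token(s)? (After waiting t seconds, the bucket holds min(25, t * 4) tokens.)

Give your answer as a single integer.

Answer: 2

Derivation:
Need t * 4 >= 8, so t >= 8/4.
Smallest integer t = ceil(8/4) = 2.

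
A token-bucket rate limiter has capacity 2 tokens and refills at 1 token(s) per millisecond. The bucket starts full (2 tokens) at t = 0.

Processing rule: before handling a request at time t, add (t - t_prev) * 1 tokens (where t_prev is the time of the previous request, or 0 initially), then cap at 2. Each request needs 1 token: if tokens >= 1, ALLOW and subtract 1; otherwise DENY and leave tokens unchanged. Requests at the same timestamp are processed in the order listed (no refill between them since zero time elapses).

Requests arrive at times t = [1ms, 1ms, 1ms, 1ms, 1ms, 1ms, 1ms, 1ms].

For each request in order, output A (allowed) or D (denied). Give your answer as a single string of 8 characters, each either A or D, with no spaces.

Answer: AADDDDDD

Derivation:
Simulating step by step:
  req#1 t=1ms: ALLOW
  req#2 t=1ms: ALLOW
  req#3 t=1ms: DENY
  req#4 t=1ms: DENY
  req#5 t=1ms: DENY
  req#6 t=1ms: DENY
  req#7 t=1ms: DENY
  req#8 t=1ms: DENY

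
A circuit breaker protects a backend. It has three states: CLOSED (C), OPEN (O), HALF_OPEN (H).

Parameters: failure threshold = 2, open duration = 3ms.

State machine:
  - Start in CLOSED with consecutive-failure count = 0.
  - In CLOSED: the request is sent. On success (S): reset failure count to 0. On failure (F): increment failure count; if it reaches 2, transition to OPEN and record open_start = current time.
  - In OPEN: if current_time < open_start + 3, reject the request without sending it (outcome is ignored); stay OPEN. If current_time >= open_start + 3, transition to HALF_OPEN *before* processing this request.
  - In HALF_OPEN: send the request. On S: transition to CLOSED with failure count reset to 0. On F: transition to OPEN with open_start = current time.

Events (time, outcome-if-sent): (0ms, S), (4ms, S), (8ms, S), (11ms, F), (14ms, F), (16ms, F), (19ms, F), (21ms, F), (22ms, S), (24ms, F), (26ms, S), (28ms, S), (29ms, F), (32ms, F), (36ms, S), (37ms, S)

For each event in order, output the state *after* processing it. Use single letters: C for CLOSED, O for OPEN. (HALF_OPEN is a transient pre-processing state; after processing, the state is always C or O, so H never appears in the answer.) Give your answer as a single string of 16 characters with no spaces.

Answer: CCCCOOOOCCCCCOCC

Derivation:
State after each event:
  event#1 t=0ms outcome=S: state=CLOSED
  event#2 t=4ms outcome=S: state=CLOSED
  event#3 t=8ms outcome=S: state=CLOSED
  event#4 t=11ms outcome=F: state=CLOSED
  event#5 t=14ms outcome=F: state=OPEN
  event#6 t=16ms outcome=F: state=OPEN
  event#7 t=19ms outcome=F: state=OPEN
  event#8 t=21ms outcome=F: state=OPEN
  event#9 t=22ms outcome=S: state=CLOSED
  event#10 t=24ms outcome=F: state=CLOSED
  event#11 t=26ms outcome=S: state=CLOSED
  event#12 t=28ms outcome=S: state=CLOSED
  event#13 t=29ms outcome=F: state=CLOSED
  event#14 t=32ms outcome=F: state=OPEN
  event#15 t=36ms outcome=S: state=CLOSED
  event#16 t=37ms outcome=S: state=CLOSED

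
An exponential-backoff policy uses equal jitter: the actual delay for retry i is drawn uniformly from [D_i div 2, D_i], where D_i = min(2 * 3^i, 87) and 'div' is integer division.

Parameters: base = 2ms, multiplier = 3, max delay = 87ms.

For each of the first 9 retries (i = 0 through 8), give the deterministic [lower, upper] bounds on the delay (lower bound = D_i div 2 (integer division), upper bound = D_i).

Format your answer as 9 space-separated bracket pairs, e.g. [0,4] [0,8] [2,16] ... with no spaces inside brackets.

Answer: [1,2] [3,6] [9,18] [27,54] [43,87] [43,87] [43,87] [43,87] [43,87]

Derivation:
Computing bounds per retry:
  i=0: D_i=min(2*3^0,87)=2, bounds=[1,2]
  i=1: D_i=min(2*3^1,87)=6, bounds=[3,6]
  i=2: D_i=min(2*3^2,87)=18, bounds=[9,18]
  i=3: D_i=min(2*3^3,87)=54, bounds=[27,54]
  i=4: D_i=min(2*3^4,87)=87, bounds=[43,87]
  i=5: D_i=min(2*3^5,87)=87, bounds=[43,87]
  i=6: D_i=min(2*3^6,87)=87, bounds=[43,87]
  i=7: D_i=min(2*3^7,87)=87, bounds=[43,87]
  i=8: D_i=min(2*3^8,87)=87, bounds=[43,87]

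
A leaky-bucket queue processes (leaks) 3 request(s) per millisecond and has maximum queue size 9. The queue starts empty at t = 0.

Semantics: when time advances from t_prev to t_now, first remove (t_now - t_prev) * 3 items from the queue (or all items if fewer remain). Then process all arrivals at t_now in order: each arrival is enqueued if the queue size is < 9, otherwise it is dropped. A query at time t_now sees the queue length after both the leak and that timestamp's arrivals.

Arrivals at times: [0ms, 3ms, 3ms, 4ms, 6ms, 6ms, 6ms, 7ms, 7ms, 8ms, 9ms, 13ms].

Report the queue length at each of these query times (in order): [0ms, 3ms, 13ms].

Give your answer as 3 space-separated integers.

Queue lengths at query times:
  query t=0ms: backlog = 1
  query t=3ms: backlog = 2
  query t=13ms: backlog = 1

Answer: 1 2 1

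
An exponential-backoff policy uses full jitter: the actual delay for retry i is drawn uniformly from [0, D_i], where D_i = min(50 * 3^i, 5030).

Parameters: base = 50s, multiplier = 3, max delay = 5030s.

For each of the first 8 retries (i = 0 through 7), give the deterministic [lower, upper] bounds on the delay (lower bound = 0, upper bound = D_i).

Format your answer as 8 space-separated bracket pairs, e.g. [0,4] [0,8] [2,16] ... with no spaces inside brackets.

Computing bounds per retry:
  i=0: D_i=min(50*3^0,5030)=50, bounds=[0,50]
  i=1: D_i=min(50*3^1,5030)=150, bounds=[0,150]
  i=2: D_i=min(50*3^2,5030)=450, bounds=[0,450]
  i=3: D_i=min(50*3^3,5030)=1350, bounds=[0,1350]
  i=4: D_i=min(50*3^4,5030)=4050, bounds=[0,4050]
  i=5: D_i=min(50*3^5,5030)=5030, bounds=[0,5030]
  i=6: D_i=min(50*3^6,5030)=5030, bounds=[0,5030]
  i=7: D_i=min(50*3^7,5030)=5030, bounds=[0,5030]

Answer: [0,50] [0,150] [0,450] [0,1350] [0,4050] [0,5030] [0,5030] [0,5030]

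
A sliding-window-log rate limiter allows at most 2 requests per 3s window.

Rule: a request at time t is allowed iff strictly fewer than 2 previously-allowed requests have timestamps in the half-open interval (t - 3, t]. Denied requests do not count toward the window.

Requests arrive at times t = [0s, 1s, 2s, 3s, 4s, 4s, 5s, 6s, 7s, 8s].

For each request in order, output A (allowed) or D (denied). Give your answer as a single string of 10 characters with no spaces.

Tracking allowed requests in the window:
  req#1 t=0s: ALLOW
  req#2 t=1s: ALLOW
  req#3 t=2s: DENY
  req#4 t=3s: ALLOW
  req#5 t=4s: ALLOW
  req#6 t=4s: DENY
  req#7 t=5s: DENY
  req#8 t=6s: ALLOW
  req#9 t=7s: ALLOW
  req#10 t=8s: DENY

Answer: AADAADDAAD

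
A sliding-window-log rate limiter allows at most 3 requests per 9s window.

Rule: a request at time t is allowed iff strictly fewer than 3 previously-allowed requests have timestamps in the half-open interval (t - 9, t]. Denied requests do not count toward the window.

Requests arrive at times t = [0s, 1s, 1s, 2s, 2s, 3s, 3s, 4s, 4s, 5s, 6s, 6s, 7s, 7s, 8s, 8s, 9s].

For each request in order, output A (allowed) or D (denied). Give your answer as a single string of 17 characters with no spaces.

Tracking allowed requests in the window:
  req#1 t=0s: ALLOW
  req#2 t=1s: ALLOW
  req#3 t=1s: ALLOW
  req#4 t=2s: DENY
  req#5 t=2s: DENY
  req#6 t=3s: DENY
  req#7 t=3s: DENY
  req#8 t=4s: DENY
  req#9 t=4s: DENY
  req#10 t=5s: DENY
  req#11 t=6s: DENY
  req#12 t=6s: DENY
  req#13 t=7s: DENY
  req#14 t=7s: DENY
  req#15 t=8s: DENY
  req#16 t=8s: DENY
  req#17 t=9s: ALLOW

Answer: AAADDDDDDDDDDDDDA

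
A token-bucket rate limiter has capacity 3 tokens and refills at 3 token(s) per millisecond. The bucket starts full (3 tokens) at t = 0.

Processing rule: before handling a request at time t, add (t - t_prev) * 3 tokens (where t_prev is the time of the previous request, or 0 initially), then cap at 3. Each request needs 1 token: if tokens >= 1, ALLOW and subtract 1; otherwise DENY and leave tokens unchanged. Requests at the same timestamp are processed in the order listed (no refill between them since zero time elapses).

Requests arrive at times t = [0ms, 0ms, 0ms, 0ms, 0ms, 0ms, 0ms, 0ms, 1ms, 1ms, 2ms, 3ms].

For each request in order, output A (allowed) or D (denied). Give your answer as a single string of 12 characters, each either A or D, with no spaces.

Answer: AAADDDDDAAAA

Derivation:
Simulating step by step:
  req#1 t=0ms: ALLOW
  req#2 t=0ms: ALLOW
  req#3 t=0ms: ALLOW
  req#4 t=0ms: DENY
  req#5 t=0ms: DENY
  req#6 t=0ms: DENY
  req#7 t=0ms: DENY
  req#8 t=0ms: DENY
  req#9 t=1ms: ALLOW
  req#10 t=1ms: ALLOW
  req#11 t=2ms: ALLOW
  req#12 t=3ms: ALLOW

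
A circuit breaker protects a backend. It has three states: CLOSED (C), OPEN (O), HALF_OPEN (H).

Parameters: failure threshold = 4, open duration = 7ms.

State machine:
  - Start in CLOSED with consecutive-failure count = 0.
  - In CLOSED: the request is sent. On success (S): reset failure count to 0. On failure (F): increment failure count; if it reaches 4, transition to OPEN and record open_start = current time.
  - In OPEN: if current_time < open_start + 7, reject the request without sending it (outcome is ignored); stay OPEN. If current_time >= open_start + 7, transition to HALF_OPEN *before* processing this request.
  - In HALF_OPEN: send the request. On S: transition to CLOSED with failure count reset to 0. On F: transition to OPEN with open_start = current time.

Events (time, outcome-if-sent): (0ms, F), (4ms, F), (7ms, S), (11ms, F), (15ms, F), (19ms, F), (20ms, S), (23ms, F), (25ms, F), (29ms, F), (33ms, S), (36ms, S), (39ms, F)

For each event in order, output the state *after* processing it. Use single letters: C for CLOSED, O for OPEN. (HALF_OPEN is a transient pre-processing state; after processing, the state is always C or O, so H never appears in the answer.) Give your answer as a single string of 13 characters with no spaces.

Answer: CCCCCCCCCCCCC

Derivation:
State after each event:
  event#1 t=0ms outcome=F: state=CLOSED
  event#2 t=4ms outcome=F: state=CLOSED
  event#3 t=7ms outcome=S: state=CLOSED
  event#4 t=11ms outcome=F: state=CLOSED
  event#5 t=15ms outcome=F: state=CLOSED
  event#6 t=19ms outcome=F: state=CLOSED
  event#7 t=20ms outcome=S: state=CLOSED
  event#8 t=23ms outcome=F: state=CLOSED
  event#9 t=25ms outcome=F: state=CLOSED
  event#10 t=29ms outcome=F: state=CLOSED
  event#11 t=33ms outcome=S: state=CLOSED
  event#12 t=36ms outcome=S: state=CLOSED
  event#13 t=39ms outcome=F: state=CLOSED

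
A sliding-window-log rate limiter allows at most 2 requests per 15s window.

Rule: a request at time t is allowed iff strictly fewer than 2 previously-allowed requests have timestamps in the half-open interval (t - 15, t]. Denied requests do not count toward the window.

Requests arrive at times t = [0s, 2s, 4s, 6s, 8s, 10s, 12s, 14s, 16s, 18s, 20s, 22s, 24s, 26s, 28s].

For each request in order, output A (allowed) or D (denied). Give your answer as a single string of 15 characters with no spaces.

Tracking allowed requests in the window:
  req#1 t=0s: ALLOW
  req#2 t=2s: ALLOW
  req#3 t=4s: DENY
  req#4 t=6s: DENY
  req#5 t=8s: DENY
  req#6 t=10s: DENY
  req#7 t=12s: DENY
  req#8 t=14s: DENY
  req#9 t=16s: ALLOW
  req#10 t=18s: ALLOW
  req#11 t=20s: DENY
  req#12 t=22s: DENY
  req#13 t=24s: DENY
  req#14 t=26s: DENY
  req#15 t=28s: DENY

Answer: AADDDDDDAADDDDD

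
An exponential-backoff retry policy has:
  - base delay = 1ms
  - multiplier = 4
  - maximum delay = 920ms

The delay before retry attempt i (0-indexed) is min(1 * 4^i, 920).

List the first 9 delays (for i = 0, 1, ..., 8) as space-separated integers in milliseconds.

Answer: 1 4 16 64 256 920 920 920 920

Derivation:
Computing each delay:
  i=0: min(1*4^0, 920) = 1
  i=1: min(1*4^1, 920) = 4
  i=2: min(1*4^2, 920) = 16
  i=3: min(1*4^3, 920) = 64
  i=4: min(1*4^4, 920) = 256
  i=5: min(1*4^5, 920) = 920
  i=6: min(1*4^6, 920) = 920
  i=7: min(1*4^7, 920) = 920
  i=8: min(1*4^8, 920) = 920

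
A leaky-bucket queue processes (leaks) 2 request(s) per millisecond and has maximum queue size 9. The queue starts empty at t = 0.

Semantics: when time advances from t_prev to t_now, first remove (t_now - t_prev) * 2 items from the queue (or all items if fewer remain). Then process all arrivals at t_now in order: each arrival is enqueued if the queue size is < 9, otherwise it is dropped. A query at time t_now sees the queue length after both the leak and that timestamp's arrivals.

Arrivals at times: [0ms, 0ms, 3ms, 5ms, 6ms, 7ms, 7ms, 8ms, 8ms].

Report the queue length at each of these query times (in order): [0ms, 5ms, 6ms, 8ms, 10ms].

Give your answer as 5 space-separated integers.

Queue lengths at query times:
  query t=0ms: backlog = 2
  query t=5ms: backlog = 1
  query t=6ms: backlog = 1
  query t=8ms: backlog = 2
  query t=10ms: backlog = 0

Answer: 2 1 1 2 0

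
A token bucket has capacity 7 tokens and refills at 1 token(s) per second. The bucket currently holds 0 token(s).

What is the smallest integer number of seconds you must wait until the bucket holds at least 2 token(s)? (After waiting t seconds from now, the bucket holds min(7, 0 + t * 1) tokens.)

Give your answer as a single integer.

Answer: 2

Derivation:
Need 0 + t * 1 >= 2, so t >= 2/1.
Smallest integer t = ceil(2/1) = 2.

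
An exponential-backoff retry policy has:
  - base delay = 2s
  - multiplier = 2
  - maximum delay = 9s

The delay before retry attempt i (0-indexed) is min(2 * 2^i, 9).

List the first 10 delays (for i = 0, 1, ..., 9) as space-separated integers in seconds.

Computing each delay:
  i=0: min(2*2^0, 9) = 2
  i=1: min(2*2^1, 9) = 4
  i=2: min(2*2^2, 9) = 8
  i=3: min(2*2^3, 9) = 9
  i=4: min(2*2^4, 9) = 9
  i=5: min(2*2^5, 9) = 9
  i=6: min(2*2^6, 9) = 9
  i=7: min(2*2^7, 9) = 9
  i=8: min(2*2^8, 9) = 9
  i=9: min(2*2^9, 9) = 9

Answer: 2 4 8 9 9 9 9 9 9 9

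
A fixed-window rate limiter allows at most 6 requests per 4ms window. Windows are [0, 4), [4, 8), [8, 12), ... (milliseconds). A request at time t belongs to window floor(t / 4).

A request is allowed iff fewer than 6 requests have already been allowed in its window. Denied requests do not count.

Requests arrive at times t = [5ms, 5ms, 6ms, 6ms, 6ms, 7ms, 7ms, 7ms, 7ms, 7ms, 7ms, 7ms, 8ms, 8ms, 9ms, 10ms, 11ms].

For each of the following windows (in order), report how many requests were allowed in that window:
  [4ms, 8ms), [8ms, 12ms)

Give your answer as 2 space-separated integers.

Answer: 6 5

Derivation:
Processing requests:
  req#1 t=5ms (window 1): ALLOW
  req#2 t=5ms (window 1): ALLOW
  req#3 t=6ms (window 1): ALLOW
  req#4 t=6ms (window 1): ALLOW
  req#5 t=6ms (window 1): ALLOW
  req#6 t=7ms (window 1): ALLOW
  req#7 t=7ms (window 1): DENY
  req#8 t=7ms (window 1): DENY
  req#9 t=7ms (window 1): DENY
  req#10 t=7ms (window 1): DENY
  req#11 t=7ms (window 1): DENY
  req#12 t=7ms (window 1): DENY
  req#13 t=8ms (window 2): ALLOW
  req#14 t=8ms (window 2): ALLOW
  req#15 t=9ms (window 2): ALLOW
  req#16 t=10ms (window 2): ALLOW
  req#17 t=11ms (window 2): ALLOW

Allowed counts by window: 6 5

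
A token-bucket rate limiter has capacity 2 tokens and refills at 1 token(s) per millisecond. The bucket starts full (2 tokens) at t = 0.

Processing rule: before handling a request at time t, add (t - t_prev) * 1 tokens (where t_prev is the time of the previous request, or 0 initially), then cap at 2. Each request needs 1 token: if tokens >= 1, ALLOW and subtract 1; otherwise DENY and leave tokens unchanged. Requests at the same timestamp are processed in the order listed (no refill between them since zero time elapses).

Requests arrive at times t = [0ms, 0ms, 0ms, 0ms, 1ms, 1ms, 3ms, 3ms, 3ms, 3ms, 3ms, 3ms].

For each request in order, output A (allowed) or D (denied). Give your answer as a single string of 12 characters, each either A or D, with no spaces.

Simulating step by step:
  req#1 t=0ms: ALLOW
  req#2 t=0ms: ALLOW
  req#3 t=0ms: DENY
  req#4 t=0ms: DENY
  req#5 t=1ms: ALLOW
  req#6 t=1ms: DENY
  req#7 t=3ms: ALLOW
  req#8 t=3ms: ALLOW
  req#9 t=3ms: DENY
  req#10 t=3ms: DENY
  req#11 t=3ms: DENY
  req#12 t=3ms: DENY

Answer: AADDADAADDDD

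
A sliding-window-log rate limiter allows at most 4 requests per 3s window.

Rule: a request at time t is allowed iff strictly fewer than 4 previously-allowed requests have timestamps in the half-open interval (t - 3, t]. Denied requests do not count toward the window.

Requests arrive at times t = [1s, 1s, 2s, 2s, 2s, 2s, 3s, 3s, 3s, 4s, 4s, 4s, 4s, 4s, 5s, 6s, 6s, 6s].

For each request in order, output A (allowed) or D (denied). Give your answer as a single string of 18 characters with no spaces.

Tracking allowed requests in the window:
  req#1 t=1s: ALLOW
  req#2 t=1s: ALLOW
  req#3 t=2s: ALLOW
  req#4 t=2s: ALLOW
  req#5 t=2s: DENY
  req#6 t=2s: DENY
  req#7 t=3s: DENY
  req#8 t=3s: DENY
  req#9 t=3s: DENY
  req#10 t=4s: ALLOW
  req#11 t=4s: ALLOW
  req#12 t=4s: DENY
  req#13 t=4s: DENY
  req#14 t=4s: DENY
  req#15 t=5s: ALLOW
  req#16 t=6s: ALLOW
  req#17 t=6s: DENY
  req#18 t=6s: DENY

Answer: AAAADDDDDAADDDAADD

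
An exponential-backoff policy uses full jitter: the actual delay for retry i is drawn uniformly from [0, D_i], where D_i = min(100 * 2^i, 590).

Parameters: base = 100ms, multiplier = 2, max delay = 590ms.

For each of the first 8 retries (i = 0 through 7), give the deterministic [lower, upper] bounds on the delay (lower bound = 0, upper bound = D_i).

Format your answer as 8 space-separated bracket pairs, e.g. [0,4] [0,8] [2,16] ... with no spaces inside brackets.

Answer: [0,100] [0,200] [0,400] [0,590] [0,590] [0,590] [0,590] [0,590]

Derivation:
Computing bounds per retry:
  i=0: D_i=min(100*2^0,590)=100, bounds=[0,100]
  i=1: D_i=min(100*2^1,590)=200, bounds=[0,200]
  i=2: D_i=min(100*2^2,590)=400, bounds=[0,400]
  i=3: D_i=min(100*2^3,590)=590, bounds=[0,590]
  i=4: D_i=min(100*2^4,590)=590, bounds=[0,590]
  i=5: D_i=min(100*2^5,590)=590, bounds=[0,590]
  i=6: D_i=min(100*2^6,590)=590, bounds=[0,590]
  i=7: D_i=min(100*2^7,590)=590, bounds=[0,590]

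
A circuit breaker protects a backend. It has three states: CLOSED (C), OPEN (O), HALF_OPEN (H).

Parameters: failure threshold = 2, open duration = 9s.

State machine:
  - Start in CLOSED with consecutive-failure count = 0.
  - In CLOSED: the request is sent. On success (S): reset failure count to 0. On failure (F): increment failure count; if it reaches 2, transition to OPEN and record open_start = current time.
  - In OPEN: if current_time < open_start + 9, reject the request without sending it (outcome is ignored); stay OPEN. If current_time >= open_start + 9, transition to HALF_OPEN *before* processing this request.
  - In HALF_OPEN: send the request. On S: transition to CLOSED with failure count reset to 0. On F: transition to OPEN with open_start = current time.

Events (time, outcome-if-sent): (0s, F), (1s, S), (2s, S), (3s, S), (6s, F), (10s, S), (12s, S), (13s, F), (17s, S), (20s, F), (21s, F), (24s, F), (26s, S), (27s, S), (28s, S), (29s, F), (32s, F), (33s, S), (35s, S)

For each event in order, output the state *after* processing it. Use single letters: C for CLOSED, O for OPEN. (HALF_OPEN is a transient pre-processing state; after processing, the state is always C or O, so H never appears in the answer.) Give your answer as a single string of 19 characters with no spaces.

Answer: CCCCCCCCCCOOOOOOOOO

Derivation:
State after each event:
  event#1 t=0s outcome=F: state=CLOSED
  event#2 t=1s outcome=S: state=CLOSED
  event#3 t=2s outcome=S: state=CLOSED
  event#4 t=3s outcome=S: state=CLOSED
  event#5 t=6s outcome=F: state=CLOSED
  event#6 t=10s outcome=S: state=CLOSED
  event#7 t=12s outcome=S: state=CLOSED
  event#8 t=13s outcome=F: state=CLOSED
  event#9 t=17s outcome=S: state=CLOSED
  event#10 t=20s outcome=F: state=CLOSED
  event#11 t=21s outcome=F: state=OPEN
  event#12 t=24s outcome=F: state=OPEN
  event#13 t=26s outcome=S: state=OPEN
  event#14 t=27s outcome=S: state=OPEN
  event#15 t=28s outcome=S: state=OPEN
  event#16 t=29s outcome=F: state=OPEN
  event#17 t=32s outcome=F: state=OPEN
  event#18 t=33s outcome=S: state=OPEN
  event#19 t=35s outcome=S: state=OPEN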